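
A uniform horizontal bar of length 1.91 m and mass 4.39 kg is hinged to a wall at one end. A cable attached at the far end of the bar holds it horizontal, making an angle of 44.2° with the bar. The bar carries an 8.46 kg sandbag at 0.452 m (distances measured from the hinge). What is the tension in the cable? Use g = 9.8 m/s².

About the hinge:
Beam weight: 4.39 × 9.8 = 43.02 N down at 0.955 m → arm 0.955 m, τ = 43.02 × 0.955 = 41.08 N·m clockwise.
Sandbag: 8.46 × 9.8 = 82.91 N down at 0.452 m → arm 0.452 m, τ = 82.91 × 0.452 = 37.48 N·m clockwise.
Total clockwise load moment = 78.56 N·m.
The cable tension T acts at 1.91 m; only its component perpendicular to the bar, T sinθ, produces torque. sin 44.2° = 0.6972.
Balancing moments: T × 1.91 × 0.6972 = 78.56, giving T = 78.56 / 1.332 = 59 N.

T ≈ 59 N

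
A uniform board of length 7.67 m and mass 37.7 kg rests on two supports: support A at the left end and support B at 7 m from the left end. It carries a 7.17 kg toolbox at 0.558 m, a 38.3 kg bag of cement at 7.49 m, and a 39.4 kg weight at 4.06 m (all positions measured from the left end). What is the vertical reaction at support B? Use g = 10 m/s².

R_B ≈ 851 N

Take moments about support A.
Beam weight: 37.7 × 10 = 377 N down at 3.835 m → arm 3.835 m, τ = 377 × 3.835 = 1446 N·m clockwise.
Toolbox: 7.17 × 10 = 71.7 N down at 0.558 m → arm 0.558 m, τ = 71.7 × 0.558 = 40.01 N·m clockwise.
Bag of cement: 38.3 × 10 = 383 N down at 7.49 m → arm 7.49 m, τ = 383 × 7.49 = 2869 N·m clockwise.
Weight: 39.4 × 10 = 394 N down at 4.06 m → arm 4.06 m, τ = 394 × 4.06 = 1600 N·m clockwise.
Net load moment about support A = 5955 N·m clockwise.
Reaction R at support B is upward at 7 m, arm 7 m → moment R × 7 counterclockwise.
For rotational equilibrium, R × 7 = 5955, so R = 851 N.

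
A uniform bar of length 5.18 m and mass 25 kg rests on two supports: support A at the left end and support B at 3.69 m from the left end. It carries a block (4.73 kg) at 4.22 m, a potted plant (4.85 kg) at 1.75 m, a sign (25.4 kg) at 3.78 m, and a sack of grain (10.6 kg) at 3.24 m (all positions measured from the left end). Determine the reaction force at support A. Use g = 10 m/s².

Take moments about support B.
Beam weight: 25 × 10 = 250 N down at 2.59 m → arm 1.1 m, τ = 250 × 1.1 = 275 N·m counterclockwise.
Block: 4.73 × 10 = 47.3 N down at 4.22 m → arm 0.53 m, τ = 47.3 × 0.53 = 25.07 N·m clockwise.
Potted plant: 4.85 × 10 = 48.5 N down at 1.75 m → arm 1.94 m, τ = 48.5 × 1.94 = 94.09 N·m counterclockwise.
Sign: 25.4 × 10 = 254 N down at 3.78 m → arm 0.09 m, τ = 254 × 0.09 = 22.86 N·m clockwise.
Sack of grain: 10.6 × 10 = 106 N down at 3.24 m → arm 0.45 m, τ = 106 × 0.45 = 47.7 N·m counterclockwise.
Net load moment about support B = 368.9 N·m counterclockwise.
Reaction R at support A is upward at 0 m, arm 3.69 m → moment R × 3.69 clockwise.
Στ = 0 ⇒ R × 3.69 = 368.9 ⇒ R = 100 N.

R_A ≈ 100 N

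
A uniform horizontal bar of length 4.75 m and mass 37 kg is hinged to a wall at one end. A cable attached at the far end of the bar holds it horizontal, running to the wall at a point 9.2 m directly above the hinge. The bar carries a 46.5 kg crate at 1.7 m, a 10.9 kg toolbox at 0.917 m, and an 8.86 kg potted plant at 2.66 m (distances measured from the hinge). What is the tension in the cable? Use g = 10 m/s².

About the hinge:
Beam weight: 37 × 10 = 370 N down at 2.375 m → arm 2.375 m, τ = 370 × 2.375 = 878.8 N·m clockwise.
Crate: 46.5 × 10 = 465 N down at 1.7 m → arm 1.7 m, τ = 465 × 1.7 = 790.5 N·m clockwise.
Toolbox: 10.9 × 10 = 109 N down at 0.917 m → arm 0.917 m, τ = 109 × 0.917 = 99.95 N·m clockwise.
Potted plant: 8.86 × 10 = 88.6 N down at 2.66 m → arm 2.66 m, τ = 88.6 × 2.66 = 235.7 N·m clockwise.
Total clockwise load moment = 2005 N·m.
The cable tension T acts at 4.75 m; only its component perpendicular to the bar, T sinθ, produces torque. sinθ = h/√(h²+d²) = 9.2/√(9.2²+4.75²) = 0.8886.
Setting net torque to zero: T × 4.75 × 0.8886 = 2005 → T = 2005 / 4.221 = 475 N.

T ≈ 475 N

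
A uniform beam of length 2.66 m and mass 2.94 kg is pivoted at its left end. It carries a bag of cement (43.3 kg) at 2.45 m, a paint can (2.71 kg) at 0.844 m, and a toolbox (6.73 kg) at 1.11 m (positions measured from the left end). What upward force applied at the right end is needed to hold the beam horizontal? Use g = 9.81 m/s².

F ≈ 442 N

Taking torques about the left end:
Beam weight: 2.94 × 9.81 = 28.84 N down at 1.33 m → arm 1.33 m, τ = 28.84 × 1.33 = 38.36 N·m clockwise.
Bag of cement: 43.3 × 9.81 = 424.8 N down at 2.45 m → arm 2.45 m, τ = 424.8 × 2.45 = 1041 N·m clockwise.
Paint can: 2.71 × 9.81 = 26.59 N down at 0.844 m → arm 0.844 m, τ = 26.59 × 0.844 = 22.44 N·m clockwise.
Toolbox: 6.73 × 9.81 = 66.02 N down at 1.11 m → arm 1.11 m, τ = 66.02 × 1.11 = 73.28 N·m clockwise.
Net moment of the loads = 1175 N·m clockwise.
The upward force F acts at the right end, arm 2.66 m, giving F × 2.66 counterclockwise.
For rotational equilibrium, F × 2.66 = 1175, so F = 1175 / 2.66 = 442 N.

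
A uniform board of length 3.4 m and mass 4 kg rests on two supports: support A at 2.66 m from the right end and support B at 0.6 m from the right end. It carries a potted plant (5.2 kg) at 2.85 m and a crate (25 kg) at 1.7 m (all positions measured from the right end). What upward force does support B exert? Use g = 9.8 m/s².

R_B ≈ 128 N

Taking torques about support A:
Beam weight: 4 × 9.8 = 39.2 N down at 1.7 m → arm 0.96 m, τ = 39.2 × 0.96 = 37.63 N·m clockwise.
Potted plant: 5.2 × 9.8 = 50.96 N down at 2.85 m → arm 0.19 m, τ = 50.96 × 0.19 = 9.682 N·m counterclockwise.
Crate: 25 × 9.8 = 245 N down at 1.7 m → arm 0.96 m, τ = 245 × 0.96 = 235.2 N·m clockwise.
Net load moment about support A = 263.1 N·m clockwise.
Reaction R at support B is upward at 0.6 m, arm 2.06 m → moment R × 2.06 counterclockwise.
Balancing moments: R × 2.06 = 263.1, giving R = 128 N.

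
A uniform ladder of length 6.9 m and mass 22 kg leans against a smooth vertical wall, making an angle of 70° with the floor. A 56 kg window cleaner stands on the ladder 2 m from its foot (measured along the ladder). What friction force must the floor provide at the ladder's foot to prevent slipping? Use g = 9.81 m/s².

Sum moments about the foot of the ladder (the floor normal and friction both act there and drop out).
Ladder weight 22×9.81 = 215.8 N acts at 3.45 m along the ladder; its horizontal arm is 3.45·cos70° = 1.18 m → τ = 254.6 N·m clockwise.
Window cleaner: 56×9.81 = 549.4 N at 2 m → arm 0.684 m → τ = 375.8 N·m clockwise.
Wall normal N acts horizontally at the top; its moment arm is the height L sinθ = 6.9·sin70° = 6.484 m, counterclockwise.
Setting net torque to zero: N × 6.484 = 630.4 → N = 97.2 N.
ΣFx = 0: friction at the foot balances the wall's push, so f = N_wall = 97.2 N.

f ≈ 97.2 N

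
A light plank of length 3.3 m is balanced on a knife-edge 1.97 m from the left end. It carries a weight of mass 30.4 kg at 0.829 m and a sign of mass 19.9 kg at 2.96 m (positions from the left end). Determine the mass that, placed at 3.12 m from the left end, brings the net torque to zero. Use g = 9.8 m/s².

m ≈ 13 kg

Take moments about the knife-edge (at 1.97 m from the left end).
Weight: 30.4 × 9.8 = 297.9 N down at 0.829 m → arm 1.141 m, τ = 297.9 × 1.141 = 339.9 N·m counterclockwise.
Sign: 19.9 × 9.8 = 195 N down at 2.96 m → arm 0.99 m, τ = 195 × 0.99 = 193.1 N·m clockwise.
Net moment of known loads = 146.8 N·m counterclockwise.
An unknown mass m at 3.12 m has arm 1.15 m; its moment is m·g·1.15 clockwise.
For rotational equilibrium, m × 9.8 × 1.15 = 146.8, so m = 146.8 / (9.8 × 1.15) = 13 kg.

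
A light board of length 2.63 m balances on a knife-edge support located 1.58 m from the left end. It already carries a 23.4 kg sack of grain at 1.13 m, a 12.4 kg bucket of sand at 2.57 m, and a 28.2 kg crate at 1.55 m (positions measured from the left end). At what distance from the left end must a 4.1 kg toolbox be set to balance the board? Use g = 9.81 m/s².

Taking torques about the knife-edge support (at 1.58 m from the left end):
Sack of grain: 23.4 × 9.81 = 229.6 N down at 1.13 m → arm 0.45 m, τ = 229.6 × 0.45 = 103.3 N·m counterclockwise.
Bucket of sand: 12.4 × 9.81 = 121.6 N down at 2.57 m → arm 0.99 m, τ = 121.6 × 0.99 = 120.4 N·m clockwise.
Crate: 28.2 × 9.81 = 276.6 N down at 1.55 m → arm 0.03 m, τ = 276.6 × 0.03 = 8.298 N·m counterclockwise.
Net moment of existing loads = 8.802 N·m clockwise.
The toolbox weighs 4.1 × 9.81 = 40.22 N and must supply an equal counterclockwise moment, so its lever arm about the knife-edge support is 8.802 / 40.22 = 0.219 m.
That puts it at 1.58 − 0.219 = 1.36 m from the left end.

x ≈ 1.36 m from the left end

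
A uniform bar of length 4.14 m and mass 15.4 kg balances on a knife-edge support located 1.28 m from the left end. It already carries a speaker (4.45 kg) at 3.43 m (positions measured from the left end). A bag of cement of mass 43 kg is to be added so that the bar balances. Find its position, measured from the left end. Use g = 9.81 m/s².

x ≈ 0.775 m from the left end

Taking torques about the knife-edge support (at 1.28 m from the left end):
Beam weight: 15.4 × 9.81 = 151.1 N down at 2.07 m → arm 0.79 m, τ = 151.1 × 0.79 = 119.4 N·m clockwise.
Speaker: 4.45 × 9.81 = 43.65 N down at 3.43 m → arm 2.15 m, τ = 43.65 × 2.15 = 93.85 N·m clockwise.
Net moment of existing loads = 213.2 N·m clockwise.
The bag of cement weighs 43 × 9.81 = 421.8 N and must supply an equal counterclockwise moment, so its lever arm about the knife-edge support is 213.2 / 421.8 = 0.505 m.
That puts it at 1.28 − 0.505 = 0.775 m from the left end.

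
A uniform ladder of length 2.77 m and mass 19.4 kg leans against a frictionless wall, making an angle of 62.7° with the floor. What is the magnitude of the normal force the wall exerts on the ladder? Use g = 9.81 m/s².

N_wall ≈ 49.1 N

Taking torques about the foot of the ladder:
Ladder weight 19.4×9.81 = 190.3 N acts at 1.385 m along the ladder; its horizontal arm is 1.385·cos62.7° = 0.6352 m → τ = 120.9 N·m clockwise.
Wall normal N acts horizontally at the top; its moment arm is the height L sinθ = 2.77·sin62.7° = 2.461 m, counterclockwise.
Στ = 0 ⇒ N × 2.461 = 120.9 ⇒ N = 49.1 N.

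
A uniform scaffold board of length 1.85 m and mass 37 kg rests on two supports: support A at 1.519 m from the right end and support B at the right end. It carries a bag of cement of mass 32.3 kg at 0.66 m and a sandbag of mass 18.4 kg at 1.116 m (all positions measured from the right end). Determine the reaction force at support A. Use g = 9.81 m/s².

Sum moments about support B (its reaction then has zero moment arm).
Beam weight: 37 × 9.81 = 363 N down at 0.925 m → arm 0.925 m, τ = 363 × 0.925 = 335.8 N·m counterclockwise.
Bag of cement: 32.3 × 9.81 = 316.9 N down at 0.66 m → arm 0.66 m, τ = 316.9 × 0.66 = 209.2 N·m counterclockwise.
Sandbag: 18.4 × 9.81 = 180.5 N down at 1.116 m → arm 1.116 m, τ = 180.5 × 1.116 = 201.4 N·m counterclockwise.
Net load moment about support B = 746.4 N·m counterclockwise.
Reaction R at support A is upward at 1.519 m, arm 1.519 m → moment R × 1.519 clockwise.
Setting net torque to zero: R × 1.519 = 746.4 → R = 491 N.

R_A ≈ 491 N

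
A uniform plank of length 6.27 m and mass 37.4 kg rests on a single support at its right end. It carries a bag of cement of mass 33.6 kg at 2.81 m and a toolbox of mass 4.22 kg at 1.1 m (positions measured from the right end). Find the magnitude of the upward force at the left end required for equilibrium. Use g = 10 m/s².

About the right end:
Beam weight: 37.4 × 10 = 374 N down at 3.135 m → arm 3.135 m, τ = 374 × 3.135 = 1172 N·m counterclockwise.
Bag of cement: 33.6 × 10 = 336 N down at 2.81 m → arm 2.81 m, τ = 336 × 2.81 = 944.2 N·m counterclockwise.
Toolbox: 4.22 × 10 = 42.2 N down at 1.1 m → arm 1.1 m, τ = 42.2 × 1.1 = 46.42 N·m counterclockwise.
Net moment of the loads = 2163 N·m counterclockwise.
The upward force F acts at the left end, arm 6.27 m, giving F × 6.27 clockwise.
Setting net torque to zero: F × 6.27 = 2163 → F = 2163 / 6.27 = 345 N.

F ≈ 345 N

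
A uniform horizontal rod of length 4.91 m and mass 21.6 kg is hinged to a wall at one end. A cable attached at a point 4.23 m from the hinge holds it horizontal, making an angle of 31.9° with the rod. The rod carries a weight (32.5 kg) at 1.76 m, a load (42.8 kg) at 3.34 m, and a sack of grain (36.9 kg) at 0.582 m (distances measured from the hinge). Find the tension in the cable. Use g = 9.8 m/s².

T ≈ 1200 N

Choose the hinge as the axis so the unknown hinge reaction has zero arm there.
Beam weight: 21.6 × 9.8 = 211.7 N down at 2.455 m → arm 2.455 m, τ = 211.7 × 2.455 = 519.7 N·m clockwise.
Weight: 32.5 × 9.8 = 318.5 N down at 1.76 m → arm 1.76 m, τ = 318.5 × 1.76 = 560.6 N·m clockwise.
Load: 42.8 × 9.8 = 419.4 N down at 3.34 m → arm 3.34 m, τ = 419.4 × 3.34 = 1401 N·m clockwise.
Sack of grain: 36.9 × 9.8 = 361.6 N down at 0.582 m → arm 0.582 m, τ = 361.6 × 0.582 = 210.5 N·m clockwise.
Total clockwise load moment = 2692 N·m.
The cable tension T acts at 4.23 m; only its component perpendicular to the rod, T sinθ, produces torque. sin 31.9° = 0.5284.
Στ = 0 ⇒ T × 4.23 × 0.5284 = 2692 ⇒ T = 2692 / 2.235 = 1200 N.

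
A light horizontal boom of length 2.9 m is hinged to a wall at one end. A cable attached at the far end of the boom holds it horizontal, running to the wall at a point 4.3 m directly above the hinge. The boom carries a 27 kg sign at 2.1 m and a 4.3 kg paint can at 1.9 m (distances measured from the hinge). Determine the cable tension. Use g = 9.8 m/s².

Choose the hinge as the axis so the unknown hinge reaction has zero arm there.
Sign: 27 × 9.8 = 264.6 N down at 2.1 m → arm 2.1 m, τ = 264.6 × 2.1 = 555.7 N·m clockwise.
Paint can: 4.3 × 9.8 = 42.14 N down at 1.9 m → arm 1.9 m, τ = 42.14 × 1.9 = 80.07 N·m clockwise.
Total clockwise load moment = 635.8 N·m.
The cable tension T acts at 2.9 m; only its component perpendicular to the boom, T sinθ, produces torque. sinθ = h/√(h²+d²) = 4.3/√(4.3²+2.9²) = 0.8291.
Στ = 0 ⇒ T × 2.9 × 0.8291 = 635.8 ⇒ T = 635.8 / 2.404 = 264 N.

T ≈ 264 N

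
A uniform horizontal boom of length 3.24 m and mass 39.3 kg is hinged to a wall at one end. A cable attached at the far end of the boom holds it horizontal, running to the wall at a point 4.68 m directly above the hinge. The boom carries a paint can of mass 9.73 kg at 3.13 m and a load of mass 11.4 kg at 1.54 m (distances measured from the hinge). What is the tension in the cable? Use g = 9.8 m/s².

T ≈ 411 N

Sum moments about the hinge (the unknown hinge reaction has zero arm there).
Beam weight: 39.3 × 9.8 = 385.1 N down at 1.62 m → arm 1.62 m, τ = 385.1 × 1.62 = 623.9 N·m clockwise.
Paint can: 9.73 × 9.8 = 95.35 N down at 3.13 m → arm 3.13 m, τ = 95.35 × 3.13 = 298.4 N·m clockwise.
Load: 11.4 × 9.8 = 111.7 N down at 1.54 m → arm 1.54 m, τ = 111.7 × 1.54 = 172 N·m clockwise.
Total clockwise load moment = 1094 N·m.
The cable tension T acts at 3.24 m; only its component perpendicular to the boom, T sinθ, produces torque. sinθ = h/√(h²+d²) = 4.68/√(4.68²+3.24²) = 0.8222.
For rotational equilibrium, T × 3.24 × 0.8222 = 1094, so T = 1094 / 2.664 = 411 N.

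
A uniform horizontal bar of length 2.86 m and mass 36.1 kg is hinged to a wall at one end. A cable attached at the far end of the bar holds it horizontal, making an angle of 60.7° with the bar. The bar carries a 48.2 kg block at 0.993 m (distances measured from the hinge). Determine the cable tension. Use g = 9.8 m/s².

T ≈ 391 N

Choose the hinge as the axis so the unknown hinge reaction has zero arm there.
Beam weight: 36.1 × 9.8 = 353.8 N down at 1.43 m → arm 1.43 m, τ = 353.8 × 1.43 = 505.9 N·m clockwise.
Block: 48.2 × 9.8 = 472.4 N down at 0.993 m → arm 0.993 m, τ = 472.4 × 0.993 = 469.1 N·m clockwise.
Total clockwise load moment = 975 N·m.
The cable tension T acts at 2.86 m; only its component perpendicular to the bar, T sinθ, produces torque. sin 60.7° = 0.8721.
Στ = 0 ⇒ T × 2.86 × 0.8721 = 975 ⇒ T = 975 / 2.494 = 391 N.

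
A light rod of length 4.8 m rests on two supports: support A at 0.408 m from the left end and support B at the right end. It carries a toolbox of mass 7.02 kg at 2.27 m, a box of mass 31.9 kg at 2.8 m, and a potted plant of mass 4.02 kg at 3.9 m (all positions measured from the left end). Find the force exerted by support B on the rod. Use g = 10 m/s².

R_B ≈ 235 N

About support A:
Toolbox: 7.02 × 10 = 70.2 N down at 2.27 m → arm 1.862 m, τ = 70.2 × 1.862 = 130.7 N·m clockwise.
Box: 31.9 × 10 = 319 N down at 2.8 m → arm 2.392 m, τ = 319 × 2.392 = 763 N·m clockwise.
Potted plant: 4.02 × 10 = 40.2 N down at 3.9 m → arm 3.492 m, τ = 40.2 × 3.492 = 140.4 N·m clockwise.
Net load moment about support A = 1034 N·m clockwise.
Reaction R at support B is upward at 4.8 m, arm 4.392 m → moment R × 4.392 counterclockwise.
Στ = 0 ⇒ R × 4.392 = 1034 ⇒ R = 235 N.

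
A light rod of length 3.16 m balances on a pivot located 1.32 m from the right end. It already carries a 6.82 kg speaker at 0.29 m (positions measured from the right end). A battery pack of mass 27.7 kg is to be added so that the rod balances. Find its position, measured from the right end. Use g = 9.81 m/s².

About the pivot (at 1.32 m from the right end):
Speaker: 6.82 × 9.81 = 66.9 N down at 0.29 m → arm 1.03 m, τ = 66.9 × 1.03 = 68.91 N·m clockwise.
Net moment of existing loads = 68.91 N·m clockwise.
The battery pack weighs 27.7 × 9.81 = 271.7 N and must supply an equal counterclockwise moment, so its lever arm about the pivot is 68.91 / 271.7 = 0.254 m.
That puts it at 1.32 + 0.254 = 1.57 m from the right end.

x ≈ 1.57 m from the right end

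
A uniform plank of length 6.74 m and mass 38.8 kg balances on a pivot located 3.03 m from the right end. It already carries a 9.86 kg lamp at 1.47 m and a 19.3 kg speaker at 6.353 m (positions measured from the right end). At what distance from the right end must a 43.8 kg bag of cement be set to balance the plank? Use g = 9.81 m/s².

x ≈ 1.62 m from the right end

About the pivot (at 3.03 m from the right end):
Beam weight: 38.8 × 9.81 = 380.6 N down at 3.37 m → arm 0.34 m, τ = 380.6 × 0.34 = 129.4 N·m counterclockwise.
Lamp: 9.86 × 9.81 = 96.73 N down at 1.47 m → arm 1.56 m, τ = 96.73 × 1.56 = 150.9 N·m clockwise.
Speaker: 19.3 × 9.81 = 189.3 N down at 6.353 m → arm 3.323 m, τ = 189.3 × 3.323 = 629 N·m counterclockwise.
Net moment of existing loads = 607.5 N·m counterclockwise.
The bag of cement weighs 43.8 × 9.81 = 429.7 N and must supply an equal clockwise moment, so its lever arm about the pivot is 607.5 / 429.7 = 1.41 m.
That puts it at 3.03 − 1.41 = 1.62 m from the right end.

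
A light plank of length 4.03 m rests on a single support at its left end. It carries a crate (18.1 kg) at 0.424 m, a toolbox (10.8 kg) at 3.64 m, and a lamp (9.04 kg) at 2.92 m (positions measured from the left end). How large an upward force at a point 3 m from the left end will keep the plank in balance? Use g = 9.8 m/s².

F ≈ 240 N

About the left end:
Crate: 18.1 × 9.8 = 177.4 N down at 0.424 m → arm 0.424 m, τ = 177.4 × 0.424 = 75.22 N·m clockwise.
Toolbox: 10.8 × 9.8 = 105.8 N down at 3.64 m → arm 3.64 m, τ = 105.8 × 3.64 = 385.1 N·m clockwise.
Lamp: 9.04 × 9.8 = 88.59 N down at 2.92 m → arm 2.92 m, τ = 88.59 × 2.92 = 258.7 N·m clockwise.
Net moment of the loads = 719 N·m clockwise.
The upward force F acts at a point 3 m from the left end, arm 3 m, giving F × 3 counterclockwise.
Balancing moments: F × 3 = 719, giving F = 719 / 3 = 240 N.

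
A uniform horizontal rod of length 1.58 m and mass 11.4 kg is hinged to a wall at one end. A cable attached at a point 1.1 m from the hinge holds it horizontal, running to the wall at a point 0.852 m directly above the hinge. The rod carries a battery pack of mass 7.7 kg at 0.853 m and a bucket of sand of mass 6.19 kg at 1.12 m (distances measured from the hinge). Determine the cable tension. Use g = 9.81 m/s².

Taking torques about the hinge:
Beam weight: 11.4 × 9.81 = 111.8 N down at 0.79 m → arm 0.79 m, τ = 111.8 × 0.79 = 88.32 N·m clockwise.
Battery pack: 7.7 × 9.81 = 75.54 N down at 0.853 m → arm 0.853 m, τ = 75.54 × 0.853 = 64.44 N·m clockwise.
Bucket of sand: 6.19 × 9.81 = 60.72 N down at 1.12 m → arm 1.12 m, τ = 60.72 × 1.12 = 68.01 N·m clockwise.
Total clockwise load moment = 220.8 N·m.
The cable tension T acts at 1.1 m; only its component perpendicular to the rod, T sinθ, produces torque. sinθ = h/√(h²+d²) = 0.852/√(0.852²+1.1²) = 0.6123.
Balancing moments: T × 1.1 × 0.6123 = 220.8, giving T = 220.8 / 0.6735 = 328 N.

T ≈ 328 N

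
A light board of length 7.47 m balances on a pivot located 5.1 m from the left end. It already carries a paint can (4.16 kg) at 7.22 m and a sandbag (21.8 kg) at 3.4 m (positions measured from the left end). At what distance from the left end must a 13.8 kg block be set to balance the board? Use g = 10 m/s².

x ≈ 7.15 m from the left end

About the pivot (at 5.1 m from the left end):
Paint can: 4.16 × 10 = 41.6 N down at 7.22 m → arm 2.12 m, τ = 41.6 × 2.12 = 88.19 N·m clockwise.
Sandbag: 21.8 × 10 = 218 N down at 3.4 m → arm 1.7 m, τ = 218 × 1.7 = 370.6 N·m counterclockwise.
Net moment of existing loads = 282.4 N·m counterclockwise.
The block weighs 13.8 × 10 = 138 N and must supply an equal clockwise moment, so its lever arm about the pivot is 282.4 / 138 = 2.05 m.
That puts it at 5.1 + 2.05 = 7.15 m from the left end.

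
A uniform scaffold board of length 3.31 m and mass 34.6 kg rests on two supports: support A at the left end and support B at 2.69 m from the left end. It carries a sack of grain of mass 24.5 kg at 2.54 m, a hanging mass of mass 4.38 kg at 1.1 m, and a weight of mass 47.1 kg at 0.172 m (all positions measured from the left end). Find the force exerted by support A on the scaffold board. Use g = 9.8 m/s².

R_A ≈ 601 N

Take moments about support B.
Beam weight: 34.6 × 9.8 = 339.1 N down at 1.655 m → arm 1.035 m, τ = 339.1 × 1.035 = 351 N·m counterclockwise.
Sack of grain: 24.5 × 9.8 = 240.1 N down at 2.54 m → arm 0.15 m, τ = 240.1 × 0.15 = 36.02 N·m counterclockwise.
Hanging mass: 4.38 × 9.8 = 42.92 N down at 1.1 m → arm 1.59 m, τ = 42.92 × 1.59 = 68.24 N·m counterclockwise.
Weight: 47.1 × 9.8 = 461.6 N down at 0.172 m → arm 2.518 m, τ = 461.6 × 2.518 = 1162 N·m counterclockwise.
Net load moment about support B = 1617 N·m counterclockwise.
Reaction R at support A is upward at 0 m, arm 2.69 m → moment R × 2.69 clockwise.
For rotational equilibrium, R × 2.69 = 1617, so R = 601 N.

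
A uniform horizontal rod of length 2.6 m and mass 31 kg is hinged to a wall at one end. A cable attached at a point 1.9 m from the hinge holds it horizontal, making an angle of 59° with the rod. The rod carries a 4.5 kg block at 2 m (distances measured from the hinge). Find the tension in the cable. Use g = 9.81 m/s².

T ≈ 297 N

Taking torques about the hinge:
Beam weight: 31 × 9.81 = 304.1 N down at 1.3 m → arm 1.3 m, τ = 304.1 × 1.3 = 395.3 N·m clockwise.
Block: 4.5 × 9.81 = 44.15 N down at 2 m → arm 2 m, τ = 44.15 × 2 = 88.3 N·m clockwise.
Total clockwise load moment = 483.6 N·m.
The cable tension T acts at 1.9 m; only its component perpendicular to the rod, T sinθ, produces torque. sin 59° = 0.8572.
Balancing moments: T × 1.9 × 0.8572 = 483.6, giving T = 483.6 / 1.629 = 297 N.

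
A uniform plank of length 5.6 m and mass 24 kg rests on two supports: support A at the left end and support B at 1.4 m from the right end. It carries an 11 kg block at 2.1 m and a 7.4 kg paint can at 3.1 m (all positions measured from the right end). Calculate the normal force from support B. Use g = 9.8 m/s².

Take moments about support A.
Beam weight: 24 × 9.8 = 235.2 N down at 2.8 m → arm 2.8 m, τ = 235.2 × 2.8 = 658.6 N·m clockwise.
Block: 11 × 9.8 = 107.8 N down at 2.1 m → arm 3.5 m, τ = 107.8 × 3.5 = 377.3 N·m clockwise.
Paint can: 7.4 × 9.8 = 72.52 N down at 3.1 m → arm 2.5 m, τ = 72.52 × 2.5 = 181.3 N·m clockwise.
Net load moment about support A = 1217 N·m clockwise.
Reaction R at support B is upward at 1.4 m, arm 4.2 m → moment R × 4.2 counterclockwise.
Balancing moments: R × 4.2 = 1217, giving R = 290 N.

R_B ≈ 290 N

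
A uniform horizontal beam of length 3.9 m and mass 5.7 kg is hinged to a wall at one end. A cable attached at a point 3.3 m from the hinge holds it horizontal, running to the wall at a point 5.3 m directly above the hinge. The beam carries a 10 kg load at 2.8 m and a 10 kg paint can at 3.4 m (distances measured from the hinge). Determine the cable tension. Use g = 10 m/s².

Sum moments about the hinge (the unknown hinge reaction has zero arm there).
Beam weight: 5.7 × 10 = 57 N down at 1.95 m → arm 1.95 m, τ = 57 × 1.95 = 111.1 N·m clockwise.
Load: 10 × 10 = 100 N down at 2.8 m → arm 2.8 m, τ = 100 × 2.8 = 280 N·m clockwise.
Paint can: 10 × 10 = 100 N down at 3.4 m → arm 3.4 m, τ = 100 × 3.4 = 340 N·m clockwise.
Total clockwise load moment = 731.1 N·m.
The cable tension T acts at 3.3 m; only its component perpendicular to the beam, T sinθ, produces torque. sinθ = h/√(h²+d²) = 5.3/√(5.3²+3.3²) = 0.8489.
Setting net torque to zero: T × 3.3 × 0.8489 = 731.1 → T = 731.1 / 2.801 = 261 N.

T ≈ 261 N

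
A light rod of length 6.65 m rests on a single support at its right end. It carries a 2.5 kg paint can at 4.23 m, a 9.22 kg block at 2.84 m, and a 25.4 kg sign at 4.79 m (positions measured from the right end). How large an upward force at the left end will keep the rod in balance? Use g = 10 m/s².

Sum moments about the right end (the unknown pivot reaction has zero arm there).
Paint can: 2.5 × 10 = 25 N down at 4.23 m → arm 4.23 m, τ = 25 × 4.23 = 105.8 N·m counterclockwise.
Block: 9.22 × 10 = 92.2 N down at 2.84 m → arm 2.84 m, τ = 92.2 × 2.84 = 261.8 N·m counterclockwise.
Sign: 25.4 × 10 = 254 N down at 4.79 m → arm 4.79 m, τ = 254 × 4.79 = 1217 N·m counterclockwise.
Net moment of the loads = 1585 N·m counterclockwise.
The upward force F acts at the left end, arm 6.65 m, giving F × 6.65 clockwise.
Setting net torque to zero: F × 6.65 = 1585 → F = 1585 / 6.65 = 238 N.

F ≈ 238 N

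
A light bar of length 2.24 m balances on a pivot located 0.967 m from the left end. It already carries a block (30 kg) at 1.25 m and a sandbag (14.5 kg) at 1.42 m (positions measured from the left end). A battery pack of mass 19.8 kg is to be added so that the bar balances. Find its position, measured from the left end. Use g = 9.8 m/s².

x ≈ 0.206 m from the left end

Sum moments about the pivot (at 0.967 m from the left end) (the support reaction has zero arm there).
Block: 30 × 9.8 = 294 N down at 1.25 m → arm 0.283 m, τ = 294 × 0.283 = 83.2 N·m clockwise.
Sandbag: 14.5 × 9.8 = 142.1 N down at 1.42 m → arm 0.453 m, τ = 142.1 × 0.453 = 64.37 N·m clockwise.
Net moment of existing loads = 147.6 N·m clockwise.
The battery pack weighs 19.8 × 9.8 = 194 N and must supply an equal counterclockwise moment, so its lever arm about the pivot is 147.6 / 194 = 0.761 m.
That puts it at 0.967 − 0.761 = 0.206 m from the left end.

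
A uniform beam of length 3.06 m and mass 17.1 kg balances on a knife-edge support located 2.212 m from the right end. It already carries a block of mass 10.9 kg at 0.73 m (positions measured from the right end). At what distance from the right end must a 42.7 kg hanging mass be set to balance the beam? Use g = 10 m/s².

Choose the knife-edge support (at 2.212 m from the right end) as the axis so the support reaction has zero arm there.
Beam weight: 17.1 × 10 = 171 N down at 1.53 m → arm 0.682 m, τ = 171 × 0.682 = 116.6 N·m clockwise.
Block: 10.9 × 10 = 109 N down at 0.73 m → arm 1.482 m, τ = 109 × 1.482 = 161.5 N·m clockwise.
Net moment of existing loads = 278.1 N·m clockwise.
The hanging mass weighs 42.7 × 10 = 427 N and must supply an equal counterclockwise moment, so its lever arm about the knife-edge support is 278.1 / 427 = 0.651 m.
That puts it at 2.212 + 0.651 = 2.86 m from the right end.

x ≈ 2.86 m from the right end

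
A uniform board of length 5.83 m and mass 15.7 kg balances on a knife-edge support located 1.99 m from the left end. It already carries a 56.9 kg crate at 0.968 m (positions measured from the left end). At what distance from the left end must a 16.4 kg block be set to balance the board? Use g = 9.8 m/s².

About the knife-edge support (at 1.99 m from the left end):
Beam weight: 15.7 × 9.8 = 153.9 N down at 2.915 m → arm 0.925 m, τ = 153.9 × 0.925 = 142.4 N·m clockwise.
Crate: 56.9 × 9.8 = 557.6 N down at 0.968 m → arm 1.022 m, τ = 557.6 × 1.022 = 569.9 N·m counterclockwise.
Net moment of existing loads = 427.5 N·m counterclockwise.
The block weighs 16.4 × 9.8 = 160.7 N and must supply an equal clockwise moment, so its lever arm about the knife-edge support is 427.5 / 160.7 = 2.66 m.
That puts it at 1.99 + 2.66 = 4.65 m from the left end.

x ≈ 4.65 m from the left end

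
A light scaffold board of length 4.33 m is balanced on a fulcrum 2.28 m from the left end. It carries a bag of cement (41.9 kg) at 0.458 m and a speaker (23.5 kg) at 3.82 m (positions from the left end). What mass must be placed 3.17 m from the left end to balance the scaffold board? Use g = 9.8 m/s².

m ≈ 45.1 kg

Taking torques about the fulcrum (at 2.28 m from the left end):
Bag of cement: 41.9 × 9.8 = 410.6 N down at 0.458 m → arm 1.822 m, τ = 410.6 × 1.822 = 748.1 N·m counterclockwise.
Speaker: 23.5 × 9.8 = 230.3 N down at 3.82 m → arm 1.54 m, τ = 230.3 × 1.54 = 354.7 N·m clockwise.
Net moment of known loads = 393.4 N·m counterclockwise.
An unknown mass m at 3.17 m has arm 0.89 m; its moment is m·g·0.89 clockwise.
Balancing moments: m × 9.8 × 0.89 = 393.4, giving m = 393.4 / (9.8 × 0.89) = 45.1 kg.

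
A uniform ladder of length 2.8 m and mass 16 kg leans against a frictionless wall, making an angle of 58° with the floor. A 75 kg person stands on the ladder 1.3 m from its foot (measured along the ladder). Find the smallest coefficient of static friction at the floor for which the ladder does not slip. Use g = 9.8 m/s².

Take moments about the foot of the ladder.
Ladder weight 16×9.8 = 156.8 N acts at 1.4 m along the ladder; its horizontal arm is 1.4·cos58° = 0.7419 m → τ = 116.3 N·m clockwise.
Person: 75×9.8 = 735 N at 1.3 m → arm 0.6889 m → τ = 506.3 N·m clockwise.
Wall normal N acts horizontally at the top; its moment arm is the height L sinθ = 2.8·sin58° = 2.375 m, counterclockwise.
Στ = 0 ⇒ N × 2.375 = 622.6 ⇒ N = 262.1 N.
ΣFx = 0 ⇒ f = N_wall = 262.1 N. ΣFy = 0 ⇒ N_floor = 891.8 N.
μ_min = f / N_floor = 262.1 / 891.8 = 0.294.

μ_min ≈ 0.294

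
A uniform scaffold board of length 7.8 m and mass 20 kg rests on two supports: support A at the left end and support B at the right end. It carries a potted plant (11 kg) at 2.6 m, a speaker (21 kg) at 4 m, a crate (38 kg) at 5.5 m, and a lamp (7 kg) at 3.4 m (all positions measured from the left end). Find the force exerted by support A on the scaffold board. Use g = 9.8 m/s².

Taking torques about support B:
Beam weight: 20 × 9.8 = 196 N down at 3.9 m → arm 3.9 m, τ = 196 × 3.9 = 764.4 N·m counterclockwise.
Potted plant: 11 × 9.8 = 107.8 N down at 2.6 m → arm 5.2 m, τ = 107.8 × 5.2 = 560.6 N·m counterclockwise.
Speaker: 21 × 9.8 = 205.8 N down at 4 m → arm 3.8 m, τ = 205.8 × 3.8 = 782 N·m counterclockwise.
Crate: 38 × 9.8 = 372.4 N down at 5.5 m → arm 2.3 m, τ = 372.4 × 2.3 = 856.5 N·m counterclockwise.
Lamp: 7 × 9.8 = 68.6 N down at 3.4 m → arm 4.4 m, τ = 68.6 × 4.4 = 301.8 N·m counterclockwise.
Net load moment about support B = 3265 N·m counterclockwise.
Reaction R at support A is upward at 0 m, arm 7.8 m → moment R × 7.8 clockwise.
Setting net torque to zero: R × 7.8 = 3265 → R = 419 N.

R_A ≈ 419 N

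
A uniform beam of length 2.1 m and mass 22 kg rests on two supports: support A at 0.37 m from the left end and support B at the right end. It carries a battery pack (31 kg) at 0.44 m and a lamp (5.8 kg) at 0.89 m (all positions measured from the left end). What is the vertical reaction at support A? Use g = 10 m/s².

R_A ≈ 472 N

Taking torques about support B:
Beam weight: 22 × 10 = 220 N down at 1.05 m → arm 1.05 m, τ = 220 × 1.05 = 231 N·m counterclockwise.
Battery pack: 31 × 10 = 310 N down at 0.44 m → arm 1.66 m, τ = 310 × 1.66 = 514.6 N·m counterclockwise.
Lamp: 5.8 × 10 = 58 N down at 0.89 m → arm 1.21 m, τ = 58 × 1.21 = 70.18 N·m counterclockwise.
Net load moment about support B = 815.8 N·m counterclockwise.
Reaction R at support A is upward at 0.37 m, arm 1.73 m → moment R × 1.73 clockwise.
Setting net torque to zero: R × 1.73 = 815.8 → R = 472 N.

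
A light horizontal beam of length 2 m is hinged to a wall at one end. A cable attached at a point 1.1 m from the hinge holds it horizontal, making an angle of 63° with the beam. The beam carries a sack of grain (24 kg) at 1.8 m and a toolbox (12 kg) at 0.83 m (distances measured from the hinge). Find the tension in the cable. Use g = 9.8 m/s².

Taking torques about the hinge:
Sack of grain: 24 × 9.8 = 235.2 N down at 1.8 m → arm 1.8 m, τ = 235.2 × 1.8 = 423.4 N·m clockwise.
Toolbox: 12 × 9.8 = 117.6 N down at 0.83 m → arm 0.83 m, τ = 117.6 × 0.83 = 97.61 N·m clockwise.
Total clockwise load moment = 521 N·m.
The cable tension T acts at 1.1 m; only its component perpendicular to the beam, T sinθ, produces torque. sin 63° = 0.891.
Setting net torque to zero: T × 1.1 × 0.891 = 521 → T = 521 / 0.9801 = 532 N.

T ≈ 532 N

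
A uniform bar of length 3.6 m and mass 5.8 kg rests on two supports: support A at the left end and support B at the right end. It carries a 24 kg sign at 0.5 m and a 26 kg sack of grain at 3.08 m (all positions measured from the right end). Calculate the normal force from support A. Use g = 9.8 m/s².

R_A ≈ 279 N

Take moments about support B.
Beam weight: 5.8 × 9.8 = 56.84 N down at 1.8 m → arm 1.8 m, τ = 56.84 × 1.8 = 102.3 N·m counterclockwise.
Sign: 24 × 9.8 = 235.2 N down at 0.5 m → arm 0.5 m, τ = 235.2 × 0.5 = 117.6 N·m counterclockwise.
Sack of grain: 26 × 9.8 = 254.8 N down at 3.08 m → arm 3.08 m, τ = 254.8 × 3.08 = 784.8 N·m counterclockwise.
Net load moment about support B = 1005 N·m counterclockwise.
Reaction R at support A is upward at 3.6 m, arm 3.6 m → moment R × 3.6 clockwise.
Setting net torque to zero: R × 3.6 = 1005 → R = 279 N.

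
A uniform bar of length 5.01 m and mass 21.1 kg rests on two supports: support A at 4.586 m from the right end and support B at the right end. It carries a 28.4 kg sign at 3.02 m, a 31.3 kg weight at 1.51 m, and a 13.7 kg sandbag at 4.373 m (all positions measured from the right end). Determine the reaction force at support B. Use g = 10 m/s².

Sum moments about support A (its reaction then has zero moment arm).
Beam weight: 21.1 × 10 = 211 N down at 2.505 m → arm 2.081 m, τ = 211 × 2.081 = 439.1 N·m clockwise.
Sign: 28.4 × 10 = 284 N down at 3.02 m → arm 1.566 m, τ = 284 × 1.566 = 444.7 N·m clockwise.
Weight: 31.3 × 10 = 313 N down at 1.51 m → arm 3.076 m, τ = 313 × 3.076 = 962.8 N·m clockwise.
Sandbag: 13.7 × 10 = 137 N down at 4.373 m → arm 0.213 m, τ = 137 × 0.213 = 29.18 N·m clockwise.
Net load moment about support A = 1876 N·m clockwise.
Reaction R at support B is upward at 0 m, arm 4.586 m → moment R × 4.586 counterclockwise.
For rotational equilibrium, R × 4.586 = 1876, so R = 409 N.

R_B ≈ 409 N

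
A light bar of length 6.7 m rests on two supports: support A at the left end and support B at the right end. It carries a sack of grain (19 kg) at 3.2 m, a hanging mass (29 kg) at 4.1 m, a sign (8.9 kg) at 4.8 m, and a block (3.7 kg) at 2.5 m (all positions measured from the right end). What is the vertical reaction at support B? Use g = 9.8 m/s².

R_B ≈ 255 N

Take moments about support A.
Sack of grain: 19 × 9.8 = 186.2 N down at 3.2 m → arm 3.5 m, τ = 186.2 × 3.5 = 651.7 N·m clockwise.
Hanging mass: 29 × 9.8 = 284.2 N down at 4.1 m → arm 2.6 m, τ = 284.2 × 2.6 = 738.9 N·m clockwise.
Sign: 8.9 × 9.8 = 87.22 N down at 4.8 m → arm 1.9 m, τ = 87.22 × 1.9 = 165.7 N·m clockwise.
Block: 3.7 × 9.8 = 36.26 N down at 2.5 m → arm 4.2 m, τ = 36.26 × 4.2 = 152.3 N·m clockwise.
Net load moment about support A = 1709 N·m clockwise.
Reaction R at support B is upward at 0 m, arm 6.7 m → moment R × 6.7 counterclockwise.
Στ = 0 ⇒ R × 6.7 = 1709 ⇒ R = 255 N.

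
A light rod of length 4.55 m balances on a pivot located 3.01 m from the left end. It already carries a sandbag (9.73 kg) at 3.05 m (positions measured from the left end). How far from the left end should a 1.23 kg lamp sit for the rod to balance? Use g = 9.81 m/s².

Taking torques about the pivot (at 3.01 m from the left end):
Sandbag: 9.73 × 9.81 = 95.45 N down at 3.05 m → arm 0.04 m, τ = 95.45 × 0.04 = 3.818 N·m clockwise.
Net moment of existing loads = 3.818 N·m clockwise.
The lamp weighs 1.23 × 9.81 = 12.07 N and must supply an equal counterclockwise moment, so its lever arm about the pivot is 3.818 / 12.07 = 0.316 m.
That puts it at 3.01 − 0.316 = 2.69 m from the left end.

x ≈ 2.69 m from the left end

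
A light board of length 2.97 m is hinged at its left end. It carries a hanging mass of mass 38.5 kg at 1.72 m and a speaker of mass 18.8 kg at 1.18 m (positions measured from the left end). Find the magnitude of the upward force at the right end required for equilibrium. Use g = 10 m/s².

F ≈ 298 N

Choose the left end as the axis so the unknown pivot reaction has zero arm there.
Hanging mass: 38.5 × 10 = 385 N down at 1.72 m → arm 1.72 m, τ = 385 × 1.72 = 662.2 N·m clockwise.
Speaker: 18.8 × 10 = 188 N down at 1.18 m → arm 1.18 m, τ = 188 × 1.18 = 221.8 N·m clockwise.
Net moment of the loads = 884 N·m clockwise.
The upward force F acts at the right end, arm 2.97 m, giving F × 2.97 counterclockwise.
Setting net torque to zero: F × 2.97 = 884 → F = 884 / 2.97 = 298 N.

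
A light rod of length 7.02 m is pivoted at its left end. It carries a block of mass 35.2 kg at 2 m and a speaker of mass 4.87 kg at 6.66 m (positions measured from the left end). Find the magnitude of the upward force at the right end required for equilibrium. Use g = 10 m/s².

F ≈ 146 N

Choose the left end as the axis so the unknown pivot reaction has zero arm there.
Block: 35.2 × 10 = 352 N down at 2 m → arm 2 m, τ = 352 × 2 = 704 N·m clockwise.
Speaker: 4.87 × 10 = 48.7 N down at 6.66 m → arm 6.66 m, τ = 48.7 × 6.66 = 324.3 N·m clockwise.
Net moment of the loads = 1028 N·m clockwise.
The upward force F acts at the right end, arm 7.02 m, giving F × 7.02 counterclockwise.
Setting net torque to zero: F × 7.02 = 1028 → F = 1028 / 7.02 = 146 N.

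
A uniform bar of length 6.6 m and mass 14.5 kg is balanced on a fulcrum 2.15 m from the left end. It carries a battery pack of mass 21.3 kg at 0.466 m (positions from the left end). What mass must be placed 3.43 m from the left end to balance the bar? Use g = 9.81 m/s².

Sum moments about the fulcrum (at 2.15 m from the left end) (the support reaction has zero arm there).
Beam weight: 14.5 × 9.81 = 142.2 N down at 3.3 m → arm 1.15 m, τ = 142.2 × 1.15 = 163.5 N·m clockwise.
Battery pack: 21.3 × 9.81 = 209 N down at 0.466 m → arm 1.684 m, τ = 209 × 1.684 = 352 N·m counterclockwise.
Net moment of known loads = 188.5 N·m counterclockwise.
An unknown mass m at 3.43 m has arm 1.28 m; its moment is m·g·1.28 clockwise.
Setting net torque to zero: m × 9.81 × 1.28 = 188.5 → m = 188.5 / (9.81 × 1.28) = 15 kg.

m ≈ 15 kg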